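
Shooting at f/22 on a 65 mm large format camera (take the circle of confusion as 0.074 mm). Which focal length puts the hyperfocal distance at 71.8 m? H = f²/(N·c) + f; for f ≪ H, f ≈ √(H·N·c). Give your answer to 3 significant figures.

341 mm

From H = f²/(N·c) + f, with f ≪ H: f ≈ √(H·N·c) = √(71800 × 22 × 0.074) = √116890 ≈ 341.9 mm.
Exact: f² + N·c·f − N·c·H = 0 ⇒ f = (−N·c + √((N·c)² + 4·N·c·H))/2 = (−1.628 + √467564)/2 ≈ 341.08 mm ≈ 341 mm.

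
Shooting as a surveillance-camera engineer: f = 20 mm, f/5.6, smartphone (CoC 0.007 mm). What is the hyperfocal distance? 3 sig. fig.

10.2 m

Hyperfocal distance H = f²/(N·c) + f = 20²/(5.6 × 0.007) + 20 = 400/0.0392 + 20 ≈ 10224.1 mm ≈ 10.2 m.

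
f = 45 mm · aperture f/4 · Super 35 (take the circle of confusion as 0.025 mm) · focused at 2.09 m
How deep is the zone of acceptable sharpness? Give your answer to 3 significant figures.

Hyperfocal distance H = f²/(N·c) + f = 45²/(4 × 0.025) + 45 = 2025/0.1 + 45 ≈ 20295.0 mm ≈ 20.30 m.
Near limit Dn = s·(H − f)/(H + s − 2f) = 2090 × (20295.0 − 45) / (20295.0 + 2090 − 2 × 45) = 2090 × 20250.0 / 22295.0 ≈ 1898.30 mm.
Far limit Df = s·(H − f)/(H − s) = 2090 × (20295.0 − 45) / (20295.0 − 2090) = 2090 × 20250.0 / 18205.0 ≈ 2324.77 mm.
Depth of field = Df − Dn = 2324.77 − 1898.30 ≈ 426.47 mm.

426 mm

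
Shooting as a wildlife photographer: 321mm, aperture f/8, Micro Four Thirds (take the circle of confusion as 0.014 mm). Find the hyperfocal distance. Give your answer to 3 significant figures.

920 m

Hyperfocal distance H = f²/(N·c) + f = 321²/(8 × 0.014) + 321 = 103041/0.112 + 321 ≈ 920329.9 mm ≈ 920 m.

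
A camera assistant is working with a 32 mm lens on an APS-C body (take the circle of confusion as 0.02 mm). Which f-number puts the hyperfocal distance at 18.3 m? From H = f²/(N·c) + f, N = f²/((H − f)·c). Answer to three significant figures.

Rearrange H = f²/(N·c) + f for N: N = f² / ((H − f)·c).
N = 32² / ((18300 − 32) × 0.02) = 1024 / 365.4 ≈ 2.80.

f/2.80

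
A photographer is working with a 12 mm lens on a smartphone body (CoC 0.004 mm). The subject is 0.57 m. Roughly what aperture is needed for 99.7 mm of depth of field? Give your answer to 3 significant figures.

Write h = H − f = f²/(N·c). The thin-lens limits are Dn = s·h/(h + (s−f)) and Df = s·h/(h − (s−f)), so DoF = Df − Dn = 2·s·(s−f)·h / (h² − (s−f)²).
That is a quadratic in h: DoF·h² − 2·s·(s−f)·h − DoF·(s−f)² = 0 ⇒ h = (s−f)·(s + √(s² + DoF²)) / DoF = 558 × (570 + √(570² + 99.7²)) / 99.7 = 558 × (570 + 578.654) / 99.7 ≈ 6428.8 mm.
Then N = f²/(c·h) = 12² / (0.004 × 6428.8) = 144 / 25.715 ≈ 5.60.

f/5.60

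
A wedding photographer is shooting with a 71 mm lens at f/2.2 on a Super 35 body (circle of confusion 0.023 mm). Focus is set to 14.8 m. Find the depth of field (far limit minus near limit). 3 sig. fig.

Hyperfocal distance H = f²/(N·c) + f = 71²/(2.2 × 0.023) + 71 = 5041/0.0506 + 71 ≈ 99695.5 mm ≈ 99.70 m.
Near limit Dn = s·(H − f)/(H + s − 2f) = 14800 × (99695.5 − 71) / (99695.5 + 14800 − 2 × 71) = 14800 × 99624.5 / 114353.5 ≈ 12893.7 mm.
Far limit Df = s·(H − f)/(H − s) = 14800 × (99695.5 − 71) / (99695.5 − 14800) = 14800 × 99624.5 / 84895.5 ≈ 17367.7 mm.
Depth of field = Df − Dn = 17367.7 − 12893.7 ≈ 4474.0 mm ≈ 4.47 m.

4.47 m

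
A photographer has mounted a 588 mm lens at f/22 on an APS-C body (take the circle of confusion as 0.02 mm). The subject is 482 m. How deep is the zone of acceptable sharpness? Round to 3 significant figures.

Hyperfocal distance H = f²/(N·c) + f = 588²/(22 × 0.02) + 588 = 345744/0.44 + 588 ≈ 786369.8 mm ≈ 786.4 m.
Near limit Dn = s·(H − f)/(H + s − 2f) = 482000 × (786369.8 − 588) / (786369.8 + 482000 − 2 × 588) = 482000 × 785781.8 / 1267193.8 ≈ 298886 mm.
Far limit Df = s·(H − f)/(H − s) = 482000 × (786369.8 − 588) / (786369.8 − 482000) = 482000 × 785781.8 / 304369.8 ≈ 1244364 mm.
Depth of field = Df − Dn = 1244364 − 298886 ≈ 945478 mm ≈ 945 m.

945 m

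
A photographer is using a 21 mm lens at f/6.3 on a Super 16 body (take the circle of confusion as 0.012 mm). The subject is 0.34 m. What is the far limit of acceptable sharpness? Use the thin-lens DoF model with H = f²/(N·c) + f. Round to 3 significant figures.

Hyperfocal distance H = f²/(N·c) + f = 21²/(6.3 × 0.012) + 21 = 441/0.0756 + 21 ≈ 5854.3 mm ≈ 5.854 m.
Far limit Df = s·(H − f)/(H − s) = 340 × (5854.3 − 21) / (5854.3 − 340) = 340 × 5833.3 / 5514.3 ≈ 359.67 mm.

360 mm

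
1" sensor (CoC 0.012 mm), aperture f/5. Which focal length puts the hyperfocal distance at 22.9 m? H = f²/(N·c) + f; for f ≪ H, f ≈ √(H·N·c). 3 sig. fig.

From H = f²/(N·c) + f, with f ≪ H: f ≈ √(H·N·c) = √(22900 × 5 × 0.012) = √1374.0 ≈ 37.07 mm.
Exact: f² + N·c·f − N·c·H = 0 ⇒ f = (−N·c + √((N·c)² + 4·N·c·H))/2 = (−0.06 + √5496.0)/2 ≈ 37.038 mm ≈ 37.0 mm.

37.0 mm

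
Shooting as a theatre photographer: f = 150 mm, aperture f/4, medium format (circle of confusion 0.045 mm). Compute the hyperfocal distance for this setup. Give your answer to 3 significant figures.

125 m

Hyperfocal distance H = f²/(N·c) + f = 150²/(4 × 0.045) + 150 = 22500/0.18 + 150 ≈ 125150.0 mm ≈ 125 m.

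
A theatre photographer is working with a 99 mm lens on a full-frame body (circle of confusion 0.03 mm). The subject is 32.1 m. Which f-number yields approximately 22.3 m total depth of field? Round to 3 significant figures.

f/3.20

Write h = H − f = f²/(N·c). The thin-lens limits are Dn = s·h/(h + (s−f)) and Df = s·h/(h − (s−f)), so DoF = Df − Dn = 2·s·(s−f)·h / (h² − (s−f)²).
That is a quadratic in h: DoF·h² − 2·s·(s−f)·h − DoF·(s−f)² = 0 ⇒ h = (s−f)·(s + √(s² + DoF²)) / DoF = 32001 × (32100 + √(32100² + 22300²)) / 22300 = 32001 × (32100 + 39085.8) / 22300 ≈ 102153 mm.
Then N = f²/(c·h) = 99² / (0.03 × 102153) = 9801 / 3064.6 ≈ 3.20.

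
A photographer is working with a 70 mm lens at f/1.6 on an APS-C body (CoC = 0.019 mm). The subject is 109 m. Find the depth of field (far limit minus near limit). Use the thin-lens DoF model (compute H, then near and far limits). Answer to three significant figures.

271 m

Hyperfocal distance H = f²/(N·c) + f = 70²/(1.6 × 0.019) + 70 = 4900/0.0304 + 70 ≈ 161254.2 mm ≈ 161.3 m.
Near limit Dn = s·(H − f)/(H + s − 2f) = 109000 × (161254.2 − 70) / (161254.2 + 109000 − 2 × 70) = 109000 × 161184.2 / 270114.2 ≈ 65043 mm.
Far limit Df = s·(H − f)/(H − s) = 109000 × (161254.2 − 70) / (161254.2 − 109000) = 109000 × 161184.2 / 52254.2 ≈ 336223 mm.
Depth of field = Df − Dn = 336223 − 65043 ≈ 271180 mm ≈ 271 m.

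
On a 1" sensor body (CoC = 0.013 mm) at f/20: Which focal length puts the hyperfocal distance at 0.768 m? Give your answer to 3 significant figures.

14.0 mm

From H = f²/(N·c) + f, with f ≪ H: f ≈ √(H·N·c) = √(768 × 20 × 0.013) = √199.68 ≈ 14.13 mm.
Exact: f² + N·c·f − N·c·H = 0 ⇒ f = (−N·c + √((N·c)² + 4·N·c·H))/2 = (−0.26 + √798.79)/2 ≈ 14.001 mm ≈ 14.0 mm.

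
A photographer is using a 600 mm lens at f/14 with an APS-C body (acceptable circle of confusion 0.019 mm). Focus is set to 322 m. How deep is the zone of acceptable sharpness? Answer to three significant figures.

Hyperfocal distance H = f²/(N·c) + f = 600²/(14 × 0.019) + 600 = 360000/0.266 + 600 ≈ 1353983.5 mm ≈ 1354 m.
Near limit Dn = s·(H − f)/(H + s − 2f) = 322000 × (1353983.5 − 600) / (1353983.5 + 322000 − 2 × 600) = 322000 × 1353383.5 / 1674783.5 ≈ 260206 mm.
Far limit Df = s·(H − f)/(H − s) = 322000 × (1353983.5 − 600) / (1353983.5 − 322000) = 322000 × 1353383.5 / 1031983.5 ≈ 422283 mm.
Depth of field = Df − Dn = 422283 − 260206 ≈ 162077 mm ≈ 162 m.

162 m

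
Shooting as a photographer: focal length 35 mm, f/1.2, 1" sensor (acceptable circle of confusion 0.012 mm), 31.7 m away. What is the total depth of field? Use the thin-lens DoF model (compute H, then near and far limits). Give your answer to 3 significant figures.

Hyperfocal distance H = f²/(N·c) + f = 35²/(1.2 × 0.012) + 35 = 1225/0.0144 + 35 ≈ 85104.4 mm ≈ 85.10 m.
Near limit Dn = s·(H − f)/(H + s − 2f) = 31700 × (85104.4 − 35) / (85104.4 + 31700 − 2 × 35) = 31700 × 85069.4 / 116734.4 ≈ 23101 mm.
Far limit Df = s·(H − f)/(H − s) = 31700 × (85104.4 − 35) / (85104.4 − 31700) = 31700 × 85069.4 / 53404.4 ≈ 50496 mm.
Depth of field = Df − Dn = 50496 − 23101 ≈ 27395 mm ≈ 27.4 m.

27.4 m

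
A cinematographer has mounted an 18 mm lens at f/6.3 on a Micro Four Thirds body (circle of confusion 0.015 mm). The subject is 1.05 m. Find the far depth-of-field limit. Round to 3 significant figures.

1.50 m

Hyperfocal distance H = f²/(N·c) + f = 18²/(6.3 × 0.015) + 18 = 324/0.0945 + 18 ≈ 3446.6 mm ≈ 3.447 m.
Far limit Df = s·(H − f)/(H − s) = 1050 × (3446.6 − 18) / (3446.6 − 1050) = 1050 × 3428.6 / 2396.6 ≈ 1502.1 mm ≈ 1.50 m.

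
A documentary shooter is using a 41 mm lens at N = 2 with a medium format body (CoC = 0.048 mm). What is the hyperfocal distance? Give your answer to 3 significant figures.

17.6 m

Hyperfocal distance H = f²/(N·c) + f = 41²/(2 × 0.048) + 41 = 1681/0.096 + 41 ≈ 17551.4 mm ≈ 17.6 m.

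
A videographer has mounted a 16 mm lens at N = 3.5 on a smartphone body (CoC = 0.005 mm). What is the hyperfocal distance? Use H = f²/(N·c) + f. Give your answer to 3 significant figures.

14.6 m

Hyperfocal distance H = f²/(N·c) + f = 16²/(3.5 × 0.005) + 16 = 256/0.0175 + 16 ≈ 14644.6 mm ≈ 14.6 m.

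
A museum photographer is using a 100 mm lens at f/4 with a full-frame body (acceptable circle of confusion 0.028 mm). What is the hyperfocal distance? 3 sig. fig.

89.4 m

Hyperfocal distance H = f²/(N·c) + f = 100²/(4 × 0.028) + 100 = 10000/0.112 + 100 ≈ 89385.7 mm ≈ 89.4 m.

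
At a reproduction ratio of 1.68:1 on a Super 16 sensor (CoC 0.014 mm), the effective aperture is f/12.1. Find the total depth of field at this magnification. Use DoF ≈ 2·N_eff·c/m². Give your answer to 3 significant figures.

0.120 mm

At magnification m, DoF ≈ 2·N_eff·c/m² = 2 × 12.1 × 0.014 / 1.68² = 0.3388 / 2.822 ≈ 0.12 mm.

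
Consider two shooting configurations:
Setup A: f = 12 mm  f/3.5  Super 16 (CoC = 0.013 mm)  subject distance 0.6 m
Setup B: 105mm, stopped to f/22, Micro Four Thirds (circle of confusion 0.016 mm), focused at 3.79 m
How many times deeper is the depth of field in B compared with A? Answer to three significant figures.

Setup A: H = 12²/(3.5×0.013) + 12 ≈ 3176.8 mm; DoF = Df − Dn = 736.91 − 505.99 ≈ 230.92 mm.
Setup B: H = 105²/(22×0.016) + 105 ≈ 31426.0 mm; DoF = Df − Dn = 4295.36 − 3391.04 ≈ 904.32 mm.
Ratio = 904.32 / 230.92 ≈ 3.92.

3.92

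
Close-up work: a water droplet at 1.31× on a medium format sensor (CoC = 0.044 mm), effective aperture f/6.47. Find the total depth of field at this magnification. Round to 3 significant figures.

At magnification m, DoF ≈ 2·N_eff·c/m² = 2 × 6.47 × 0.044 / 1.31² = 0.5694 / 1.716 ≈ 0.332 mm.

0.332 mm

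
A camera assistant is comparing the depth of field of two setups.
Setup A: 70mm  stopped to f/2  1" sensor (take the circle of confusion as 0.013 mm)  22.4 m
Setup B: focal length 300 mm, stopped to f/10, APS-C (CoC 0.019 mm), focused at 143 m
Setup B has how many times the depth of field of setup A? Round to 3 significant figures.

17.6

Setup A: H = 70²/(2×0.013) + 70 ≈ 188531.5 mm; DoF = Df − Dn = 25410.8 − 20027.1 ≈ 5383.7 mm.
Setup B: H = 300²/(10×0.019) + 300 ≈ 473984.2 mm; DoF = Df − Dn = 204653 − 109894 ≈ 94759 mm.
Ratio = 94759 / 5383.7 ≈ 17.6.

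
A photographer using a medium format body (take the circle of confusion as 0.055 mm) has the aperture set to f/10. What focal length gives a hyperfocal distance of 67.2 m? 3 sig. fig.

From H = f²/(N·c) + f, with f ≪ H: f ≈ √(H·N·c) = √(67200 × 10 × 0.055) = √36960 ≈ 192.2 mm.
The +f correction barely moves this — solving exactly, f² + N·c·f − N·c·H = 0 ⇒ f = (−N·c + √((N·c)² + 4·N·c·H))/2 = (−0.55 + √147840)/2 ≈ 191.98 mm, so f ≈ 192 mm.

192 mm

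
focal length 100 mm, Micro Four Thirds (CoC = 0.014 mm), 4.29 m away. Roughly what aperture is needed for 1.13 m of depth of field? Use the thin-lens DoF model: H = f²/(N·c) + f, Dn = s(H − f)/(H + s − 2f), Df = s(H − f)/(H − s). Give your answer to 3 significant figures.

Write h = H − f = f²/(N·c). The thin-lens limits are Dn = s·h/(h + (s−f)) and Df = s·h/(h − (s−f)), so DoF = Df − Dn = 2·s·(s−f)·h / (h² − (s−f)²).
That is a quadratic in h: DoF·h² − 2·s·(s−f)·h − DoF·(s−f)² = 0 ⇒ h = (s−f)·(s + √(s² + DoF²)) / DoF = 4190 × (4290 + √(4290² + 1130²)) / 1130 = 4190 × (4290 + 4436.33) / 1130 ≈ 32357 mm.
Then N = f²/(c·h) = 100² / (0.014 × 32357) = 10000 / 453.00 ≈ 22.1.

f/22.1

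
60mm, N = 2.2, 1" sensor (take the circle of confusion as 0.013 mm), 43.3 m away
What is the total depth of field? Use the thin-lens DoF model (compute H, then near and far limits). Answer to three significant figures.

33.7 m

Hyperfocal distance H = f²/(N·c) + f = 60²/(2.2 × 0.013) + 60 = 3600/0.0286 + 60 ≈ 125934.1 mm ≈ 125.9 m.
Near limit Dn = s·(H − f)/(H + s − 2f) = 43300 × (125934.1 − 60) / (125934.1 + 43300 − 2 × 60) = 43300 × 125874.1 / 169114.1 ≈ 32229 mm.
Far limit Df = s·(H − f)/(H − s) = 43300 × (125934.1 − 60) / (125934.1 − 43300) = 43300 × 125874.1 / 82634.1 ≈ 65958 mm.
Depth of field = Df − Dn = 65958 − 32229 ≈ 33729 mm ≈ 33.7 m.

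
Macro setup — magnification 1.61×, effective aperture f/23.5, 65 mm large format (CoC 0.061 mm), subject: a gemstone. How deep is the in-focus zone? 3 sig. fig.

1.11 mm

At magnification m, DoF ≈ 2·N_eff·c/m² = 2 × 23.5 × 0.061 / 1.61² = 2.867 / 2.592 ≈ 1.11 mm.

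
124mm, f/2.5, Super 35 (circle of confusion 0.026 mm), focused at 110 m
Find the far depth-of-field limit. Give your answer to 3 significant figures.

Hyperfocal distance H = f²/(N·c) + f = 124²/(2.5 × 0.026) + 124 = 15376/0.065 + 124 ≈ 236677.8 mm ≈ 236.7 m.
Far limit Df = s·(H − f)/(H − s) = 110000 × (236677.8 − 124) / (236677.8 − 110000) = 110000 × 236553.8 / 126677.8 ≈ 205410 mm ≈ 205 m.

205 m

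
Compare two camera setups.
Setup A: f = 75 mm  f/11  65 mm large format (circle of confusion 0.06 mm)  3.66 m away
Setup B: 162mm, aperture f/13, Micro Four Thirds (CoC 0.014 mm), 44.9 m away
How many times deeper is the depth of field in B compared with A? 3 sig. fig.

8.24

Setup A: H = 75²/(11×0.06) + 75 ≈ 8597.7 mm; DoF = Df − Dn = 6317.3 − 2576.3 ≈ 3741.0 mm.
Setup B: H = 162²/(13×0.014) + 162 ≈ 144359.8 mm; DoF = Df − Dn = 65096 − 34268 ≈ 30828 mm.
Ratio = 30828 / 3741.0 ≈ 8.24.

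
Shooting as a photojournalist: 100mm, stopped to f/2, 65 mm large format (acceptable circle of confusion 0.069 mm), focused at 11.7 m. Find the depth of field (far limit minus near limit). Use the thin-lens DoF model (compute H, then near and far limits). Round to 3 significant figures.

Hyperfocal distance H = f²/(N·c) + f = 100²/(2 × 0.069) + 100 = 10000/0.138 + 100 ≈ 72563.8 mm ≈ 72.56 m.
Near limit Dn = s·(H − f)/(H + s − 2f) = 11700 × (72563.8 − 100) / (72563.8 + 11700 − 2 × 100) = 11700 × 72463.8 / 84063.8 ≈ 10085.5 mm.
Far limit Df = s·(H − f)/(H − s) = 11700 × (72563.8 − 100) / (72563.8 − 11700) = 11700 × 72463.8 / 60863.8 ≈ 13929.9 mm.
Depth of field = Df − Dn = 13929.9 − 10085.5 ≈ 3844.4 mm ≈ 3.84 m.

3.84 m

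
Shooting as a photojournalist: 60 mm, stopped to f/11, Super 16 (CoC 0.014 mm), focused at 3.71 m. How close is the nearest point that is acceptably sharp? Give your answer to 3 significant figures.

3.21 m

Hyperfocal distance H = f²/(N·c) + f = 60²/(11 × 0.014) + 60 = 3600/0.154 + 60 ≈ 23436.6 mm ≈ 23.44 m.
Near limit Dn = s·(H − f)/(H + s − 2f) = 3710 × (23436.6 − 60) / (23436.6 + 3710 − 2 × 60) = 3710 × 23376.6 / 27026.6 ≈ 3209.0 mm ≈ 3.21 m.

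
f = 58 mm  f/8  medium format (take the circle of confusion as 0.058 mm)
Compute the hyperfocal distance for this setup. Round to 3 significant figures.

7.31 m

Hyperfocal distance H = f²/(N·c) + f = 58²/(8 × 0.058) + 58 = 3364/0.464 + 58 ≈ 7308.0 mm ≈ 7.31 m.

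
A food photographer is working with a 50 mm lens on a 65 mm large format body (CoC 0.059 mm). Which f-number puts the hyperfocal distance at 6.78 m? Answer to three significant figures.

Rearrange H = f²/(N·c) + f for N: N = f² / ((H − f)·c).
N = 50² / ((6780 − 50) × 0.059) = 2500 / 397.1 ≈ 6.30.

f/6.30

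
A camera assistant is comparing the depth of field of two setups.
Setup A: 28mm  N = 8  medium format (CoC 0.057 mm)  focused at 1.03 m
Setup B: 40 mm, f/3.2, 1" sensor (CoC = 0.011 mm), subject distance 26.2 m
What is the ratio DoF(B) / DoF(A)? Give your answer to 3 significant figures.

Setup A: H = 28²/(8×0.057) + 28 ≈ 1747.3 mm; DoF = Df − Dn = 2468.8 − 650.7 ≈ 1818.1 mm.
Setup B: H = 40²/(3.2×0.011) + 40 ≈ 45494.5 mm; DoF = Df − Dn = 61723 − 16629 ≈ 45094 mm.
Ratio = 45094 / 1818.1 ≈ 24.8.

24.8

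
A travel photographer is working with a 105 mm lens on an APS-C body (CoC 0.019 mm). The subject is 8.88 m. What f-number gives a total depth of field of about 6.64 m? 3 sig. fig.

Write h = H − f = f²/(N·c). The thin-lens limits are Dn = s·h/(h + (s−f)) and Df = s·h/(h − (s−f)), so DoF = Df − Dn = 2·s·(s−f)·h / (h² − (s−f)²).
That is a quadratic in h: DoF·h² − 2·s·(s−f)·h − DoF·(s−f)² = 0 ⇒ h = (s−f)·(s + √(s² + DoF²)) / DoF = 8775 × (8880 + √(8880² + 6640²)) / 6640 = 8775 × (8880 + 11088.0) / 6640 ≈ 26388 mm.
Then N = f²/(c·h) = 105² / (0.019 × 26388) = 11025 / 501.38 ≈ 22.

f/22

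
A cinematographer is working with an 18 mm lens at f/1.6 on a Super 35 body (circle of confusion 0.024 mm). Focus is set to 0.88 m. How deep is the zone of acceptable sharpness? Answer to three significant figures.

Hyperfocal distance H = f²/(N·c) + f = 18²/(1.6 × 0.024) + 18 = 324/0.0384 + 18 ≈ 8455.5 mm ≈ 8.456 m.
Near limit Dn = s·(H − f)/(H + s − 2f) = 880 × (8455.5 − 18) / (8455.5 + 880 − 2 × 18) = 880 × 8437.5 / 9299.5 ≈ 798.43 mm.
Far limit Df = s·(H − f)/(H − s) = 880 × (8455.5 − 18) / (8455.5 − 880) = 880 × 8437.5 / 7575.5 ≈ 980.13 mm.
Depth of field = Df − Dn = 980.13 − 798.43 ≈ 181.70 mm.

182 mm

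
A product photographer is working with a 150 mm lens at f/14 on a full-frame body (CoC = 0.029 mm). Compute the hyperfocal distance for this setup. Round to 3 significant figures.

55.6 m

Hyperfocal distance H = f²/(N·c) + f = 150²/(14 × 0.029) + 150 = 22500/0.406 + 150 ≈ 55568.7 mm ≈ 55.6 m.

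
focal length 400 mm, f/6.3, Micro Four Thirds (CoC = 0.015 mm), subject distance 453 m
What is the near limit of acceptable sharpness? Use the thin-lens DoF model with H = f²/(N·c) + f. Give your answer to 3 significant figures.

357 m

Hyperfocal distance H = f²/(N·c) + f = 400²/(6.3 × 0.015) + 400 = 160000/0.0945 + 400 ≈ 1693521.7 mm ≈ 1694 m.
Near limit Dn = s·(H − f)/(H + s − 2f) = 453000 × (1693521.7 − 400) / (1693521.7 + 453000 − 2 × 400) = 453000 × 1693121.7 / 2145721.7 ≈ 357448 mm ≈ 357 m.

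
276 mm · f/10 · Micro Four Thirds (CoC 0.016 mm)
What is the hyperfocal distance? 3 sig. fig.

Hyperfocal distance H = f²/(N·c) + f = 276²/(10 × 0.016) + 276 = 76176/0.16 + 276 ≈ 476376.0 mm ≈ 476 m.

476 m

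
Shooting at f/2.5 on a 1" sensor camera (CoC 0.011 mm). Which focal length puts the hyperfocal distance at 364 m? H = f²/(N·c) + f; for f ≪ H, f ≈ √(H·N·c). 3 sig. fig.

From H = f²/(N·c) + f, with f ≪ H: f ≈ √(H·N·c) = √(364000 × 2.5 × 0.011) = √10010 ≈ 100.0 mm.
The +f correction barely moves this — solving exactly, f² + N·c·f − N·c·H = 0 ⇒ f = (−N·c + √((N·c)² + 4·N·c·H))/2 = (−0.0275 + √40040)/2 ≈ 100.04 mm, so f ≈ 100 mm.

100 mm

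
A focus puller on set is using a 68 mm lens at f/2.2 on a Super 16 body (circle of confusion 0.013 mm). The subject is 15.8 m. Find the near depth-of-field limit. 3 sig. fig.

14.4 m

Hyperfocal distance H = f²/(N·c) + f = 68²/(2.2 × 0.013) + 68 = 4624/0.0286 + 68 ≈ 161746.3 mm ≈ 161.7 m.
Near limit Dn = s·(H − f)/(H + s − 2f) = 15800 × (161746.3 − 68) / (161746.3 + 15800 − 2 × 68) = 15800 × 161678.3 / 177410.3 ≈ 14399 mm ≈ 14.4 m.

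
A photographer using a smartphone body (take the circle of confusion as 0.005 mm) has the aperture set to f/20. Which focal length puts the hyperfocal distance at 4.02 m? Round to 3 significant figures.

20.0 mm

From H = f²/(N·c) + f, with f ≪ H: f ≈ √(H·N·c) = √(4020 × 20 × 0.005) = √402.00 ≈ 20.05 mm.
Exact: f² + N·c·f − N·c·H = 0 ⇒ f = (−N·c + √((N·c)² + 4·N·c·H))/2 = (−0.1 + √1608.0)/2 ≈ 20.000 mm ≈ 20.0 mm.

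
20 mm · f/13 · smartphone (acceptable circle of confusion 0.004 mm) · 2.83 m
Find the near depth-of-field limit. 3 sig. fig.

Hyperfocal distance H = f²/(N·c) + f = 20²/(13 × 0.004) + 20 = 400/0.052 + 20 ≈ 7712.3 mm ≈ 7.712 m.
Near limit Dn = s·(H − f)/(H + s − 2f) = 2830 × (7712.3 − 20) / (7712.3 + 2830 − 2 × 20) = 2830 × 7692.3 / 10502.3 ≈ 2072.8 mm ≈ 2.07 m.

2.07 m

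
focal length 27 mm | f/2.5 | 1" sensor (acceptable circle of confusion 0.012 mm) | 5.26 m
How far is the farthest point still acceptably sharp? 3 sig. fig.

Hyperfocal distance H = f²/(N·c) + f = 27²/(2.5 × 0.012) + 27 = 729/0.03 + 27 ≈ 24327.0 mm ≈ 24.33 m.
Far limit Df = s·(H − f)/(H − s) = 5260 × (24327.0 − 27) / (24327.0 − 5260) = 5260 × 24300.0 / 19067.0 ≈ 6703.6 mm ≈ 6.70 m.

6.70 m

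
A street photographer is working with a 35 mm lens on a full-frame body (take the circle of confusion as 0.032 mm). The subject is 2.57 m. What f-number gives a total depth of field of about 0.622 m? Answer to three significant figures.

f/1.80

Write h = H − f = f²/(N·c). The thin-lens limits are Dn = s·h/(h + (s−f)) and Df = s·h/(h − (s−f)), so DoF = Df − Dn = 2·s·(s−f)·h / (h² − (s−f)²).
That is a quadratic in h: DoF·h² − 2·s·(s−f)·h − DoF·(s−f)² = 0 ⇒ h = (s−f)·(s + √(s² + DoF²)) / DoF = 2535 × (2570 + √(2570² + 622²)) / 622 = 2535 × (2570 + 2644.20) / 622 ≈ 21251 mm.
Then N = f²/(c·h) = 35² / (0.032 × 21251) = 1225 / 680.03 ≈ 1.80.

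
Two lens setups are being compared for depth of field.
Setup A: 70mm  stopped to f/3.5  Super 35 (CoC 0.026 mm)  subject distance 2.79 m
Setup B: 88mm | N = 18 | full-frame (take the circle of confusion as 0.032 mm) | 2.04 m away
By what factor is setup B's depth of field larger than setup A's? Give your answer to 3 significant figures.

Setup A: H = 70²/(3.5×0.026) + 70 ≈ 53916.2 mm; DoF = Df − Dn = 2938.43 − 2655.84 ≈ 282.59 mm.
Setup B: H = 88²/(18×0.032) + 88 ≈ 13532.4 mm; DoF = Df − Dn = 2386.50 − 1781.36 ≈ 605.14 mm.
Ratio = 605.14 / 282.59 ≈ 2.14.

2.14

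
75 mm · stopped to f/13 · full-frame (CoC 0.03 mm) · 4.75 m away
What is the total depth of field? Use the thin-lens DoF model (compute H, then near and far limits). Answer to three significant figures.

3.44 m

Hyperfocal distance H = f²/(N·c) + f = 75²/(13 × 0.03) + 75 = 5625/0.39 + 75 ≈ 14498.1 mm ≈ 14.50 m.
Near limit Dn = s·(H − f)/(H + s − 2f) = 4750 × (14498.1 − 75) / (14498.1 + 4750 − 2 × 75) = 4750 × 14423.1 / 19098.1 ≈ 3587.3 mm.
Far limit Df = s·(H − f)/(H − s) = 4750 × (14498.1 − 75) / (14498.1 − 4750) = 4750 × 14423.1 / 9748.1 ≈ 7028.0 mm.
Depth of field = Df − Dn = 7028.0 − 3587.3 ≈ 3440.7 mm ≈ 3.44 m.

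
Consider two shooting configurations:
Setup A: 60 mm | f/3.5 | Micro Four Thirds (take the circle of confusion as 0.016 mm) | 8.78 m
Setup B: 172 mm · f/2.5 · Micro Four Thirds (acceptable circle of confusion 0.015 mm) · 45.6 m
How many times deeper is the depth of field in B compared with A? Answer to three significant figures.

2.17

Setup A: H = 60²/(3.5×0.016) + 60 ≈ 64345.7 mm; DoF = Df − Dn = 10157.9 − 7731.3 ≈ 2426.6 mm.
Setup B: H = 172²/(2.5×0.015) + 172 ≈ 789078.7 mm; DoF = Df − Dn = 48386.2 − 43117.2 ≈ 5269.0 mm.
Ratio = 5269.0 / 2426.6 ≈ 2.17.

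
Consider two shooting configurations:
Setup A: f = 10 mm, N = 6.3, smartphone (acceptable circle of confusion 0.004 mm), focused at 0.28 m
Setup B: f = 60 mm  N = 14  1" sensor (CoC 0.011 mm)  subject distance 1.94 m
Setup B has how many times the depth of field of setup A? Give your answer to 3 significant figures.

8.20

Setup A: H = 10²/(6.3×0.004) + 10 ≈ 3978.3 mm; DoF = Df − Dn = 300.442 − 262.162 ≈ 38.280 mm.
Setup B: H = 60²/(14×0.011) + 60 ≈ 23436.6 mm; DoF = Df − Dn = 2109.66 − 1795.59 ≈ 314.07 mm.
Ratio = 314.07 / 38.280 ≈ 8.20.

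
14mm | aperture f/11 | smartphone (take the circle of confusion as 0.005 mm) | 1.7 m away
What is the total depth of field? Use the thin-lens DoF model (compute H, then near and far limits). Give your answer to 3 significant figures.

2.07 m

Hyperfocal distance H = f²/(N·c) + f = 14²/(11 × 0.005) + 14 = 196/0.055 + 14 ≈ 3577.6 mm ≈ 3.578 m.
Near limit Dn = s·(H − f)/(H + s − 2f) = 1700 × (3577.6 − 14) / (3577.6 + 1700 − 2 × 14) = 1700 × 3563.6 / 5249.6 ≈ 1154.0 mm.
Far limit Df = s·(H − f)/(H − s) = 1700 × (3577.6 − 14) / (3577.6 − 1700) = 1700 × 3563.6 / 1877.6 ≈ 3226.5 mm.
Depth of field = Df − Dn = 3226.5 − 1154.0 ≈ 2072.5 mm ≈ 2.07 m.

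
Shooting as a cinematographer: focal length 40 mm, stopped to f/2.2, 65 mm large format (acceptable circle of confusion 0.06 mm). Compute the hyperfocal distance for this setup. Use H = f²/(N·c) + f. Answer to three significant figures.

Hyperfocal distance H = f²/(N·c) + f = 40²/(2.2 × 0.06) + 40 = 1600/0.132 + 40 ≈ 12161.2 mm ≈ 12.2 m.

12.2 m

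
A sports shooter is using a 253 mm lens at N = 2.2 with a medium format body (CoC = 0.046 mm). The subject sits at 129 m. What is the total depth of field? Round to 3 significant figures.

Hyperfocal distance H = f²/(N·c) + f = 253²/(2.2 × 0.046) + 253 = 64009/0.1012 + 253 ≈ 632753.0 mm ≈ 632.8 m.
Near limit Dn = s·(H − f)/(H + s − 2f) = 129000 × (632753.0 − 253) / (632753.0 + 129000 − 2 × 253) = 129000 × 632500.0 / 761247.0 ≈ 107183 mm.
Far limit Df = s·(H − f)/(H − s) = 129000 × (632753.0 − 253) / (632753.0 − 129000) = 129000 × 632500.0 / 503753.0 ≈ 161969 mm.
Depth of field = Df − Dn = 161969 − 107183 ≈ 54786 mm ≈ 54.8 m.

54.8 m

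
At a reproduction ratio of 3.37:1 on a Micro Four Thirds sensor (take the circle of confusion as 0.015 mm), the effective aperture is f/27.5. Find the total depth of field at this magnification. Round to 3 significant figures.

0.0726 mm

At magnification m, DoF ≈ 2·N_eff·c/m² = 2 × 27.5 × 0.015 / 3.37² = 0.825 / 11.36 ≈ 0.0726 mm.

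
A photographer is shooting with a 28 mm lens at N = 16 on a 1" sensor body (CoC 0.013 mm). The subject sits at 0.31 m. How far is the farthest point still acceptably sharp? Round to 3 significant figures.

Hyperfocal distance H = f²/(N·c) + f = 28²/(16 × 0.013) + 28 = 784/0.208 + 28 ≈ 3797.2 mm ≈ 3.797 m.
Far limit Df = s·(H − f)/(H − s) = 310 × (3797.2 − 28) / (3797.2 − 310) = 310 × 3769.2 / 3487.2 ≈ 335.07 mm.

335 mm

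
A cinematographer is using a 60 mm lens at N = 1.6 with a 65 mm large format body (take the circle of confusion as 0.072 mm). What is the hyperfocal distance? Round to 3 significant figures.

31.3 m

Hyperfocal distance H = f²/(N·c) + f = 60²/(1.6 × 0.072) + 60 = 3600/0.1152 + 60 ≈ 31310.0 mm ≈ 31.3 m.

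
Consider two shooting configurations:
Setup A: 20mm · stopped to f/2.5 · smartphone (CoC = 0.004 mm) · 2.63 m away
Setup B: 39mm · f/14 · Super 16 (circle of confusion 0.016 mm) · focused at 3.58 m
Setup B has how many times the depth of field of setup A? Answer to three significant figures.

14.9

Setup A: H = 20²/(2.5×0.004) + 20 ≈ 40020.0 mm; DoF = Df − Dn = 2813.59 − 2468.90 ≈ 344.69 mm.
Setup B: H = 39²/(14×0.016) + 39 ≈ 6829.2 mm; DoF = Df − Dn = 7481.5 − 2353.0 ≈ 5128.5 mm.
Ratio = 5128.5 / 344.69 ≈ 14.9.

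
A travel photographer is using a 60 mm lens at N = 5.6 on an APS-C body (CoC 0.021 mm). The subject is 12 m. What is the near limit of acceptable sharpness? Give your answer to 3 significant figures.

Hyperfocal distance H = f²/(N·c) + f = 60²/(5.6 × 0.021) + 60 = 3600/0.1176 + 60 ≈ 30672.2 mm ≈ 30.67 m.
Near limit Dn = s·(H − f)/(H + s − 2f) = 12000 × (30672.2 − 60) / (30672.2 + 12000 − 2 × 60) = 12000 × 30612.2 / 42552.2 ≈ 8632.8 mm ≈ 8.63 m.

8.63 m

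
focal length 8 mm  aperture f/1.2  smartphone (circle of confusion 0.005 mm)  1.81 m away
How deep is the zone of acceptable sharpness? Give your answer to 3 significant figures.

Hyperfocal distance H = f²/(N·c) + f = 8²/(1.2 × 0.005) + 8 = 64/0.006 + 8 ≈ 10674.7 mm ≈ 10.67 m.
Near limit Dn = s·(H − f)/(H + s − 2f) = 1810 × (10674.7 − 8) / (10674.7 + 1810 − 2 × 8) = 1810 × 10666.7 / 12468.7 ≈ 1548.41 mm.
Far limit Df = s·(H − f)/(H − s) = 1810 × (10674.7 − 8) / (10674.7 − 1810) = 1810 × 10666.7 / 8864.7 ≈ 2177.93 mm.
Depth of field = Df − Dn = 2177.93 − 1548.41 ≈ 629.52 mm ≈ 0.630 m.

0.630 m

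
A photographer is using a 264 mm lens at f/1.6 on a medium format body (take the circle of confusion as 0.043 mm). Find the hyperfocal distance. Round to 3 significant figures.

1010 m

Hyperfocal distance H = f²/(N·c) + f = 264²/(1.6 × 0.043) + 264 = 69696/0.0688 + 264 ≈ 1013287.3 mm ≈ 1010 m.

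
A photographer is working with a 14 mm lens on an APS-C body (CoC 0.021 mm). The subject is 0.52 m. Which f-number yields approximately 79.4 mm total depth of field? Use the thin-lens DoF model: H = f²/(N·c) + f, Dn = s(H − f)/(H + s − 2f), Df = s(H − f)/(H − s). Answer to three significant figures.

Write h = H − f = f²/(N·c). The thin-lens limits are Dn = s·h/(h + (s−f)) and Df = s·h/(h − (s−f)), so DoF = Df − Dn = 2·s·(s−f)·h / (h² − (s−f)²).
That is a quadratic in h: DoF·h² − 2·s·(s−f)·h − DoF·(s−f)² = 0 ⇒ h = (s−f)·(s + √(s² + DoF²)) / DoF = 506 × (520 + √(520² + 79.4²)) / 79.4 = 506 × (520 + 526.027) / 79.4 ≈ 6666.1 mm.
Then N = f²/(c·h) = 14² / (0.021 × 6666.1) = 196 / 139.99 ≈ 1.40.

f/1.40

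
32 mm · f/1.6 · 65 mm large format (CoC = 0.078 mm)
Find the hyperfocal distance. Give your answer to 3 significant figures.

Hyperfocal distance H = f²/(N·c) + f = 32²/(1.6 × 0.078) + 32 = 1024/0.1248 + 32 ≈ 8237.1 mm ≈ 8.24 m.

8.24 m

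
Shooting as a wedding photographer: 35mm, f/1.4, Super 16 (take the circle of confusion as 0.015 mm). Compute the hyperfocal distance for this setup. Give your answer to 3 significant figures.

58.4 m

Hyperfocal distance H = f²/(N·c) + f = 35²/(1.4 × 0.015) + 35 = 1225/0.021 + 35 ≈ 58368.3 mm ≈ 58.4 m.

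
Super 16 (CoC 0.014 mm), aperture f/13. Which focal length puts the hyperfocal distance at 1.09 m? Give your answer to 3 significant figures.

From H = f²/(N·c) + f, with f ≪ H: f ≈ √(H·N·c) = √(1090 × 13 × 0.014) = √198.38 ≈ 14.08 mm.
Exact: f² + N·c·f − N·c·H = 0 ⇒ f = (−N·c + √((N·c)² + 4·N·c·H))/2 = (−0.182 + √793.55)/2 ≈ 13.994 mm ≈ 14.0 mm.

14.0 mm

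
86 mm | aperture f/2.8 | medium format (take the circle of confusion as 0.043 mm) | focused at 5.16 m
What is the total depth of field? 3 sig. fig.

0.858 m

Hyperfocal distance H = f²/(N·c) + f = 86²/(2.8 × 0.043) + 86 = 7396/0.1204 + 86 ≈ 61514.6 mm ≈ 61.51 m.
Near limit Dn = s·(H − f)/(H + s − 2f) = 5160 × (61514.6 − 86) / (61514.6 + 5160 − 2 × 86) = 5160 × 61428.6 / 66502.6 ≈ 4766.30 mm.
Far limit Df = s·(H − f)/(H − s) = 5160 × (61514.6 − 86) / (61514.6 − 5160) = 5160 × 61428.6 / 56354.6 ≈ 5624.59 mm.
Depth of field = Df − Dn = 5624.59 − 4766.30 ≈ 858.29 mm ≈ 0.858 m.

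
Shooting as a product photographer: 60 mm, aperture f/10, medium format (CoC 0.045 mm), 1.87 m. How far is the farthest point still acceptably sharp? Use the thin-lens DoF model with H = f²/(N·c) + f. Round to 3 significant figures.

Hyperfocal distance H = f²/(N·c) + f = 60²/(10 × 0.045) + 60 = 3600/0.45 + 60 ≈ 8060.0 mm ≈ 8.060 m.
Far limit Df = s·(H − f)/(H − s) = 1870 × (8060.0 − 60) / (8060.0 − 1870) = 1870 × 8000.0 / 6190.0 ≈ 2416.8 mm ≈ 2.42 m.

2.42 m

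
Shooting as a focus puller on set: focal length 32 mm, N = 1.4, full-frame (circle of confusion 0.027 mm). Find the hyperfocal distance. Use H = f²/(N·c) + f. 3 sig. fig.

Hyperfocal distance H = f²/(N·c) + f = 32²/(1.4 × 0.027) + 32 = 1024/0.0378 + 32 ≈ 27121.9 mm ≈ 27.1 m.

27.1 m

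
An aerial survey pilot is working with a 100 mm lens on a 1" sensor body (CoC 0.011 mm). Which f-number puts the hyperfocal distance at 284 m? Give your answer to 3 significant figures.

f/3.20

Rearrange H = f²/(N·c) + f for N: N = f² / ((H − f)·c).
N = 100² / ((284000 − 100) × 0.011) = 10000 / 3123 ≈ 3.20.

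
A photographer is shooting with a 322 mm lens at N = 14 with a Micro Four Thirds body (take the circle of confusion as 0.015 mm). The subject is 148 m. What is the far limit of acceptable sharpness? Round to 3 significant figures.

Hyperfocal distance H = f²/(N·c) + f = 322²/(14 × 0.015) + 322 = 103684/0.21 + 322 ≈ 494055.3 mm ≈ 494.1 m.
Far limit Df = s·(H − f)/(H − s) = 148000 × (494055.3 − 322) / (494055.3 − 148000) = 148000 × 493733.3 / 346055.3 ≈ 211159 mm ≈ 211 m.

211 m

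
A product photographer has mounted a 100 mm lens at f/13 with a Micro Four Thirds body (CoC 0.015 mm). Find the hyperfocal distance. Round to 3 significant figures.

51.4 m

Hyperfocal distance H = f²/(N·c) + f = 100²/(13 × 0.015) + 100 = 10000/0.195 + 100 ≈ 51382.1 mm ≈ 51.4 m.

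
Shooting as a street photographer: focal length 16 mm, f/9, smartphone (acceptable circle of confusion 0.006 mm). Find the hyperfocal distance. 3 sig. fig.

4.76 m

Hyperfocal distance H = f²/(N·c) + f = 16²/(9 × 0.006) + 16 = 256/0.054 + 16 ≈ 4756.7 mm ≈ 4.76 m.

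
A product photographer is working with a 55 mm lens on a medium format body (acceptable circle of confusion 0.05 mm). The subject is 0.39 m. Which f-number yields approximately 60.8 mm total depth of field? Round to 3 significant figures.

Write h = H − f = f²/(N·c). The thin-lens limits are Dn = s·h/(h + (s−f)) and Df = s·h/(h − (s−f)), so DoF = Df − Dn = 2·s·(s−f)·h / (h² − (s−f)²).
That is a quadratic in h: DoF·h² − 2·s·(s−f)·h − DoF·(s−f)² = 0 ⇒ h = (s−f)·(s + √(s² + DoF²)) / DoF = 335 × (390 + √(390² + 60.8²)) / 60.8 = 335 × (390 + 394.711) / 60.8 ≈ 4323.7 mm.
Then N = f²/(c·h) = 55² / (0.05 × 4323.7) = 3025 / 216.18 ≈ 14.

f/14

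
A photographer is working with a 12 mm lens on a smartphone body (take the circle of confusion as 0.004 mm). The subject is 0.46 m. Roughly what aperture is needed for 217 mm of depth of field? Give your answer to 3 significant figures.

f/18

Write h = H − f = f²/(N·c). The thin-lens limits are Dn = s·h/(h + (s−f)) and Df = s·h/(h − (s−f)), so DoF = Df − Dn = 2·s·(s−f)·h / (h² − (s−f)²).
That is a quadratic in h: DoF·h² − 2·s·(s−f)·h − DoF·(s−f)² = 0 ⇒ h = (s−f)·(s + √(s² + DoF²)) / DoF = 448 × (460 + √(460² + 217²)) / 217 = 448 × (460 + 508.615) / 217 ≈ 1999.7 mm.
Then N = f²/(c·h) = 12² / (0.004 × 1999.7) = 144 / 7.9989 ≈ 18.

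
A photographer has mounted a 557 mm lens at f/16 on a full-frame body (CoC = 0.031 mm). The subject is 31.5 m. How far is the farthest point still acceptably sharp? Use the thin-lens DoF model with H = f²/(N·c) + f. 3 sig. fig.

33.1 m

Hyperfocal distance H = f²/(N·c) + f = 557²/(16 × 0.031) + 557 = 310249/0.496 + 557 ≈ 626059.0 mm ≈ 626.1 m.
Far limit Df = s·(H − f)/(H − s) = 31500 × (626059.0 − 557) / (626059.0 − 31500) = 31500 × 625502.0 / 594559.0 ≈ 33139 mm ≈ 33.1 m.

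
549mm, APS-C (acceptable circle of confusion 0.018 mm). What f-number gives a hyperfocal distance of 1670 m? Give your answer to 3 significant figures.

Rearrange H = f²/(N·c) + f for N: N = f² / ((H − f)·c).
N = 549² / ((1670000 − 549) × 0.018) = 301401 / 30050 ≈ 10.

f/10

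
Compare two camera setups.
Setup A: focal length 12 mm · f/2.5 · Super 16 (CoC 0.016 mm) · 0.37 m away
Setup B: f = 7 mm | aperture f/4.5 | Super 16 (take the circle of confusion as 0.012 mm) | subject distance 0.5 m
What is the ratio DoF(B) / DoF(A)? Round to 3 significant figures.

10.4

Setup A: H = 12²/(2.5×0.016) + 12 ≈ 3612.0 mm; DoF = Df − Dn = 410.857 − 336.534 ≈ 74.323 mm.
Setup B: H = 7²/(4.5×0.012) + 7 ≈ 914.4 mm; DoF = Df − Dn = 1094.83 − 323.98 ≈ 770.85 mm.
Ratio = 770.85 / 74.323 ≈ 10.4.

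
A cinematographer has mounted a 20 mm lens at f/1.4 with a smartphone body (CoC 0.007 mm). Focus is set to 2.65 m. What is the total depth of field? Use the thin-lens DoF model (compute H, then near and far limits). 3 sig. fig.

Hyperfocal distance H = f²/(N·c) + f = 20²/(1.4 × 0.007) + 20 = 400/0.0098 + 20 ≈ 40836.3 mm ≈ 40.84 m.
Near limit Dn = s·(H − f)/(H + s − 2f) = 2650 × (40836.3 − 20) / (40836.3 + 2650 − 2 × 20) = 2650 × 40816.3 / 43446.3 ≈ 2489.58 mm.
Far limit Df = s·(H − f)/(H − s) = 2650 × (40836.3 − 20) / (40836.3 − 2650) = 2650 × 40816.3 / 38186.3 ≈ 2832.51 mm.
Depth of field = Df − Dn = 2832.51 − 2489.58 ≈ 342.93 mm.

343 mm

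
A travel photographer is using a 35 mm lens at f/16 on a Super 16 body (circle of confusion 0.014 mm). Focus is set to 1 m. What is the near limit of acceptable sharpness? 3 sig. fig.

0.850 m

Hyperfocal distance H = f²/(N·c) + f = 35²/(16 × 0.014) + 35 = 1225/0.224 + 35 ≈ 5503.8 mm ≈ 5.504 m.
Near limit Dn = s·(H − f)/(H + s − 2f) = 1000 × (5503.8 − 35) / (5503.8 + 1000 − 2 × 35) = 1000 × 5468.8 / 6433.8 ≈ 850.01 mm ≈ 0.850 m.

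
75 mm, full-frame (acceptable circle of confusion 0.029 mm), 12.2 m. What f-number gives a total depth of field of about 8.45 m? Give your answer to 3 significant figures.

Write h = H − f = f²/(N·c). The thin-lens limits are Dn = s·h/(h + (s−f)) and Df = s·h/(h − (s−f)), so DoF = Df − Dn = 2·s·(s−f)·h / (h² − (s−f)²).
That is a quadratic in h: DoF·h² − 2·s·(s−f)·h − DoF·(s−f)² = 0 ⇒ h = (s−f)·(s + √(s² + DoF²)) / DoF = 12125 × (12200 + √(12200² + 8450²)) / 8450 = 12125 × (12200 + 14840.6) / 8450 ≈ 38801 mm.
Then N = f²/(c·h) = 75² / (0.029 × 38801) = 5625 / 1125.2 ≈ 5.

f/5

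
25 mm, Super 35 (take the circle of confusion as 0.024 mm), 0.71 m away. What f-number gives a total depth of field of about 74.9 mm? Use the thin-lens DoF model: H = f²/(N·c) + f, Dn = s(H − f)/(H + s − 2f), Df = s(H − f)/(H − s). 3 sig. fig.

f/2.00

Write h = H − f = f²/(N·c). The thin-lens limits are Dn = s·h/(h + (s−f)) and Df = s·h/(h − (s−f)), so DoF = Df − Dn = 2·s·(s−f)·h / (h² − (s−f)²).
That is a quadratic in h: DoF·h² − 2·s·(s−f)·h − DoF·(s−f)² = 0 ⇒ h = (s−f)·(s + √(s² + DoF²)) / DoF = 685 × (710 + √(710² + 74.9²)) / 74.9 = 685 × (710 + 713.940) / 74.9 ≈ 13023 mm.
Then N = f²/(c·h) = 25² / (0.024 × 13023) = 625 / 312.54 ≈ 2.00.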